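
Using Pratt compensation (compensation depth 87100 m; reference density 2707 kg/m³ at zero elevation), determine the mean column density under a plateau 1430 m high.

Pratt balance: ρ_ref D = ρ (D + h).
ρ = ρ_ref D/(D + h) = 2707 × 87100 m/(87100 m + 1430 m) = 2660 kg/m³.

2660 kg/m³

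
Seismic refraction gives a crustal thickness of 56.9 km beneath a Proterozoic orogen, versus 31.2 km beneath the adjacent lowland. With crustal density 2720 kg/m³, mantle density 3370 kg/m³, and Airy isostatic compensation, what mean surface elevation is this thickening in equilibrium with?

4.96 km

Excess crust Δ = 56.9 km − 31.2 km = 25.7 km, split between elevation h and root r with h + r = Δ.
Airy balance ρ_c h = (ρ_m − ρ_c) r gives r = h ρ_c/(ρ_m − ρ_c), so h (1 + ρ_c/(ρ_m − ρ_c)) = Δ, i.e. h = Δ (ρ_m − ρ_c)/ρ_m.
h = 25.7 km × 650/3370 = 4.96 km.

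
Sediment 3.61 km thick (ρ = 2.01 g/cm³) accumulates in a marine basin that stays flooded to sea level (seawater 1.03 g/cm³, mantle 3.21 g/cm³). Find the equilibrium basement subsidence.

Submarine loading: the sediment displaces seawater, and the subsidence is in turn flooded, so s (ρ_m − ρ_w) = t (ρ_sed − ρ_w).
s = 3.61 km × (2.01 − 1.03) / (3.21 − 1.03) = 1.62 km.

1.62 km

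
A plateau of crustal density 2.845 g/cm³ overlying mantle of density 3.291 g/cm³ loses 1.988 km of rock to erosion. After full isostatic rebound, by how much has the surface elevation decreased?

Rebound u = e ρ_c/ρ_m = 1.988 km × 2.845/3.291 = 1.719 km.
Net surface drop = e − u = 1.988 km − 1.719 km = e (ρ_m − ρ_c)/ρ_m = 0.269 km.

0.269 km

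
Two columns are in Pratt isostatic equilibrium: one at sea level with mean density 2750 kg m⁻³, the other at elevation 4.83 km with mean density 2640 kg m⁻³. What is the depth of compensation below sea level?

ρ_ref D = ρ (D + h) → D (ρ_ref − ρ) = ρ h.
D = ρ h/(ρ_ref − ρ) = 2640 × 4.83 km/(2750 − 2640) = 116 km.

116 km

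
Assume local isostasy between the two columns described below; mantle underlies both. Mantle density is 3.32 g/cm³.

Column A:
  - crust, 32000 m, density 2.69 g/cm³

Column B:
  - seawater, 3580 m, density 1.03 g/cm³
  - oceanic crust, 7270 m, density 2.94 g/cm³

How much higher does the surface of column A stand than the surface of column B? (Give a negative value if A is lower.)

For any compensation level in the mantle, the mantle terms cancel and isostasy reduces to e = (Σt_A − Σt_B) − (Σ(ρt)_A − Σ(ρt)_B) / ρ_m.
Σt_A = 32000 m; Σt_B = 10850 m; Σ(ρt)_A = 86080; Σ(ρt)_B = 25061.2 (in m·g/cm³).
e = (32000 − 10850) − (86080 − 25061.2) / 3.32 = 2770 m.

2770 m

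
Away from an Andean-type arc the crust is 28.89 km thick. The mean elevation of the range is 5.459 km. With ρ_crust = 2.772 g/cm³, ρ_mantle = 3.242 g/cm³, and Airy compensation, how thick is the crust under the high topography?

Root depth r = h ρ_c / (ρ_m − ρ_c) = 5.459 km × 2.772 / 0.47 = 32.2 km.
Total thickness = T + h + r = 28.89 km + 5.459 km + 32.2 km = 66.5 km.

66.5 km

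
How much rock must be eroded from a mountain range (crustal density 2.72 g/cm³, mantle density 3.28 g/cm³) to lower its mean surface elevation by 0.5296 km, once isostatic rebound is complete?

Net drop Δ = e − u = e − e ρ_c/ρ_m = e (ρ_m − ρ_c)/ρ_m.
e = Δ ρ_m/(ρ_m − ρ_c) = 0.5296 km × 3.28/0.56 = 3.1 km.

3.1 km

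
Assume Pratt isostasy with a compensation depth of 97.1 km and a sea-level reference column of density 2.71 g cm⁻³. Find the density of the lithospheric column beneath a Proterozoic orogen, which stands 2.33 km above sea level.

2.65 g cm⁻³

Pratt balance: ρ_ref D = ρ (D + h).
ρ = ρ_ref D/(D + h) = 2.71 × 97.1 km/(97.1 km + 2.33 km) = 2.65 g cm⁻³.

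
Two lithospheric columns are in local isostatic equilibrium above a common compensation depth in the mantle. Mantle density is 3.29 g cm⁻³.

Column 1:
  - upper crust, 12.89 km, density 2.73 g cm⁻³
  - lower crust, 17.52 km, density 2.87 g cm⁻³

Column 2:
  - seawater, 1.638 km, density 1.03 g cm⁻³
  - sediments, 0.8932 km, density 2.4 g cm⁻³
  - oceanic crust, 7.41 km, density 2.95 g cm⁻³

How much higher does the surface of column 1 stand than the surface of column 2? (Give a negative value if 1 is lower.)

2.3 km

For any compensation level in the mantle, the mantle terms cancel and isostasy reduces to e = (Σt_1 − Σt_2) − (Σ(ρt)_1 − Σ(ρt)_2) / ρ_m.
Σt_1 = 30.41 km; Σt_2 = 9.9412 km; Σ(ρt)_1 = 85.4721; Σ(ρt)_2 = 25.69032 (in km·g cm⁻³).
e = (30.41 − 9.9412) − (85.4721 − 25.69032) / 3.29 = 2.3 km.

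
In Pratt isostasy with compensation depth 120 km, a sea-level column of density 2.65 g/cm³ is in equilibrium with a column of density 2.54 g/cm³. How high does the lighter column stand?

5.2 km

ρ_ref D = ρ (D + h) → h = D (ρ_ref − ρ)/ρ.
h = 120 km × (2.65 − 2.54)/2.54 = 5.2 km.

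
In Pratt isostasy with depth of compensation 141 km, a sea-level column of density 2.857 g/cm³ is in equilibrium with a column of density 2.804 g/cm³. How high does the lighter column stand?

2.67 km

ρ_ref D = ρ (D + h) → h = D (ρ_ref − ρ)/ρ.
h = 141 km × (2.857 − 2.804)/2.804 = 2.67 km.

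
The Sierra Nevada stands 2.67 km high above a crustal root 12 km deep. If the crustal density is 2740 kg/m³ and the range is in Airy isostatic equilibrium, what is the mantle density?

Airy balance: ρ_c h = (ρ_m − ρ_c) r → ρ_m = ρ_c (1 + h/r).
ρ_m = 2740 × (1 + 2.67 km/12 km) = 3350 kg/m³.

3350 kg/m³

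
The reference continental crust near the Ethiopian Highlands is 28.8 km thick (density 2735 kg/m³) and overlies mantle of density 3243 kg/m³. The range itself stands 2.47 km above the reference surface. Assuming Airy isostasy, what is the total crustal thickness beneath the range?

44.6 km

Root depth r = h ρ_c / (ρ_m − ρ_c) = 2.47 km × 2735 / 508 = 13.3 km.
Total thickness = T + h + r = 28.8 km + 2.47 km + 13.3 km = 44.6 km.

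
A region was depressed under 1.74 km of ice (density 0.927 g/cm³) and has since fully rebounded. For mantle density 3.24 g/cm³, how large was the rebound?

Removing the load lets mantle flow back in; uplift u satisfies ρ_ice t = ρ_m u.
u = t ρ_ice/ρ_m = 1.74 km × 0.927/3.24 = 0.498 km.

0.498 km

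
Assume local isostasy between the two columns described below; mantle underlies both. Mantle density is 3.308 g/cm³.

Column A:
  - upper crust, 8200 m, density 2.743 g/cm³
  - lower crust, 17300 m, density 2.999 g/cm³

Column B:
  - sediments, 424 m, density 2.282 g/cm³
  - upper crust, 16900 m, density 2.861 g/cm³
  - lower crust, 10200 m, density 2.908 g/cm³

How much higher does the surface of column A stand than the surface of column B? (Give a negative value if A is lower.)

−632 m

For any compensation level in the mantle, the mantle terms cancel and isostasy reduces to e = (Σt_A − Σt_B) − (Σ(ρt)_A − Σ(ρt)_B) / ρ_m.
Σt_A = 25500 m; Σt_B = 27524 m; Σ(ρt)_A = 74375.3; Σ(ρt)_B = 78980.068 (in m·g/cm³).
e = (25500 − 27524) − (74375.3 − 78980.068) / 3.308 = −632 m.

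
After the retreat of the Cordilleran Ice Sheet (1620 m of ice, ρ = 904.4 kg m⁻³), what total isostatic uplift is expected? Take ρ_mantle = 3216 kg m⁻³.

Removing the load lets mantle flow back in; uplift u satisfies ρ_ice t = ρ_m u.
u = t ρ_ice/ρ_m = 1620 m × 904.4/3216 = 456 m.

456 m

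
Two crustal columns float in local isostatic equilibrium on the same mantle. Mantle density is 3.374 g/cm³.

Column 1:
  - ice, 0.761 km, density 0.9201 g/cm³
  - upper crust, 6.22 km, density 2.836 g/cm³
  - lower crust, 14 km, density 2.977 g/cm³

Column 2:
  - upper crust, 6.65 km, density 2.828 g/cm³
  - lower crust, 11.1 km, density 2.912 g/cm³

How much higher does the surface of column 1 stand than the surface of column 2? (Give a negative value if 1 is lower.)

0.597 km

For any compensation level in the mantle, the mantle terms cancel and isostasy reduces to e = (Σt_1 − Σt_2) − (Σ(ρt)_1 − Σ(ρt)_2) / ρ_m.
Σt_1 = 20.981 km; Σt_2 = 17.75 km; Σ(ρt)_1 = 60.0181161; Σ(ρt)_2 = 51.1294 (in km·g/cm³).
e = (20.981 − 17.75) − (60.0181161 − 51.1294) / 3.374 = 0.597 km.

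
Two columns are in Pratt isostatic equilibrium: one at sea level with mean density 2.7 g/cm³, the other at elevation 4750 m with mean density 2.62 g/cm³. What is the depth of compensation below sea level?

ρ_ref D = ρ (D + h) → D (ρ_ref − ρ) = ρ h.
D = ρ h/(ρ_ref − ρ) = 2.62 × 4750 m/(2.7 − 2.62) = 156000 m.

156000 m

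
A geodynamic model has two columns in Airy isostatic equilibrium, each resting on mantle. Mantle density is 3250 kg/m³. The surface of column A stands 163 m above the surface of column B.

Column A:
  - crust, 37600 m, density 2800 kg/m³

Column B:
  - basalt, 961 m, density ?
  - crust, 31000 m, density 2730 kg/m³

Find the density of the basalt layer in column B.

2970 kg/m³

Take the compensation level at the base of the deeper column (depth z_c below the surface of column A) and equate Σ ρ_i t_i down to z_c; mantle fills any gap and the z_c terms cancel.
Column A: 37600×2800 + (z_c − 37600)×3250
Column B: 163×0 + 961×ρ + 31000×2730 + (z_c − 163 − 31961)×3250
The z_c×3250 term appears on both sides and cancels. Collect the known terms of each column as K = Σ(ρt)_known − 3250 × (depth of known layers): K_A = 105280000 − 3250×37600 = −16920000; K_B = 84630000 − 3250×(163 + 31961) = −19773000.
Balance: K_A = K_B + 961×ρ, so ρ = (K_A − K_B)/961 = 2853000/961 = 2970 kg/m³.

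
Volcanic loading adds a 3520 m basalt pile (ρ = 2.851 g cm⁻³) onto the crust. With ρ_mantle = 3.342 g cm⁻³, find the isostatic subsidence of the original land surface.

Subaerial loading: s = t ρ_load / ρ_m.
s = 3520 m × 2.851/3.342 = 3000 m.

3000 m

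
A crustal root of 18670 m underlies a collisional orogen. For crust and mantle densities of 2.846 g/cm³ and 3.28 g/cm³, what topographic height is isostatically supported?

2850 m

For local isostatic compensation: ρ_c h = (ρ_m − ρ_c) r.
h = r (ρ_m − ρ_c) / ρ_c = 18670 m × (3.28 − 2.846) / 2.846 = 2850 m.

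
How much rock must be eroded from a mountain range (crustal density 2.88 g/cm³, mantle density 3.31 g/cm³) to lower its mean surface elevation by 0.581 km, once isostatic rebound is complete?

4.47 km

Net drop Δ = e − u = e − e ρ_c/ρ_m = e (ρ_m − ρ_c)/ρ_m.
e = Δ ρ_m/(ρ_m − ρ_c) = 0.581 km × 3.31/0.43 = 4.47 km.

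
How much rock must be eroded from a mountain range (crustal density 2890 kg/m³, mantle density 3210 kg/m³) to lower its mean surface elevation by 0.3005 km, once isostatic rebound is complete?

Net drop Δ = e − u = e − e ρ_c/ρ_m = e (ρ_m − ρ_c)/ρ_m.
e = Δ ρ_m/(ρ_m − ρ_c) = 0.3005 km × 3210/320 = 3.01 km.

3.01 km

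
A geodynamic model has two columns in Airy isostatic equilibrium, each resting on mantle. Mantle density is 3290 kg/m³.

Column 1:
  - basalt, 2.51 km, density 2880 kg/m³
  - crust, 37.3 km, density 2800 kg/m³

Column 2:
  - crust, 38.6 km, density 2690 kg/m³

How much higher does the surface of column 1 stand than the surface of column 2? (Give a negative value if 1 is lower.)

For any compensation level in the mantle, the mantle terms cancel and isostasy reduces to e = (Σt_1 − Σt_2) − (Σ(ρt)_1 − Σ(ρt)_2) / ρ_m.
Σt_1 = 39.81 km; Σt_2 = 38.6 km; Σ(ρt)_1 = 111668.8; Σ(ρt)_2 = 103834 (in km·kg/m³).
e = (39.81 − 38.6) − (111668.8 − 103834) / 3290 = −1.17 km.

−1.17 km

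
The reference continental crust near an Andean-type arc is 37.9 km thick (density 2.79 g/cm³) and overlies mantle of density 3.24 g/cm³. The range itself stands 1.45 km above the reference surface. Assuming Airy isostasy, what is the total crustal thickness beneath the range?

48.3 km

Root depth r = h ρ_c / (ρ_m − ρ_c) = 1.45 km × 2.79 / 0.45 = 8.99 km.
Total thickness = T + h + r = 37.9 km + 1.45 km + 8.99 km = 48.3 km.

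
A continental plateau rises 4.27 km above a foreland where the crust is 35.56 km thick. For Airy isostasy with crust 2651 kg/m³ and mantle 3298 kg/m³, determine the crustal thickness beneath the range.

57.3 km

Root depth r = h ρ_c / (ρ_m − ρ_c) = 4.27 km × 2651 / 647 = 17.5 km.
Total thickness = T + h + r = 35.56 km + 4.27 km + 17.5 km = 57.3 km.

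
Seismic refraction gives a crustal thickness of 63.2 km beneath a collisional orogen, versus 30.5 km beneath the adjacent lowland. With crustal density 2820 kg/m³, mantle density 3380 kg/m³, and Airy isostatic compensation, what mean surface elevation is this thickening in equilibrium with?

5.42 km

Excess crust Δ = 63.2 km − 30.5 km = 32.7 km, split between elevation h and root r with h + r = Δ.
Airy balance ρ_c h = (ρ_m − ρ_c) r gives r = h ρ_c/(ρ_m − ρ_c), so h (1 + ρ_c/(ρ_m − ρ_c)) = Δ, i.e. h = Δ (ρ_m − ρ_c)/ρ_m.
h = 32.7 km × 560/3380 = 5.42 km.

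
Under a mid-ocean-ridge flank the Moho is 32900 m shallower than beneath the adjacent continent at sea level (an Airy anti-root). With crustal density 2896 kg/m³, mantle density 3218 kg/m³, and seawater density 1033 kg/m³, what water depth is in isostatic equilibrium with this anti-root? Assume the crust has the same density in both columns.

5690 m

Replacing a thickness d of crust by seawater at the top must be balanced by replacing crust with mantle at the base: d (ρ_c − ρ_w) = a (ρ_m − ρ_c).
d = a (ρ_m − ρ_c)/(ρ_c − ρ_w) = 32900 m × 322/1863 = 5690 m.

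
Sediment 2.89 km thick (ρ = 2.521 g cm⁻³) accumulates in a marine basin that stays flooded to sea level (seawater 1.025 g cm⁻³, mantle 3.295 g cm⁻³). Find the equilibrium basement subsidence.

Submarine loading: the sediment displaces seawater, and the subsidence is in turn flooded, so s (ρ_m − ρ_w) = t (ρ_sed − ρ_w).
s = 2.89 km × (2.521 − 1.025) / (3.295 − 1.025) = 1.9 km.

1.9 km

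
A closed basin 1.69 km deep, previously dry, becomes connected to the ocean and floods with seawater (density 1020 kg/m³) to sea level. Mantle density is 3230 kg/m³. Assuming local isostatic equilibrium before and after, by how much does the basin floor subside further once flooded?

After flooding the water column is d + s deep. Its weight must equal the weight of mantle displaced by the extra subsidence s: (d + s) ρ_w = s ρ_m.
s = d ρ_w / (ρ_m − ρ_w) = 1.69 km × 1020/(3230 − 1020) = 0.78 km.

0.78 km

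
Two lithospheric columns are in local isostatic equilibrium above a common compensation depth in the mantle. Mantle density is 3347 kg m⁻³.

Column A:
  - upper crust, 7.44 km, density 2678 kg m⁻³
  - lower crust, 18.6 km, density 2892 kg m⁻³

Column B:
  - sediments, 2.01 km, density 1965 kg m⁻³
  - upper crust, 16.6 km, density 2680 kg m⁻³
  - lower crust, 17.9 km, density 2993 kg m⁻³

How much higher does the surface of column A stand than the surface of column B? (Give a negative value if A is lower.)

For any compensation level in the mantle, the mantle terms cancel and isostasy reduces to e = (Σt_A − Σt_B) − (Σ(ρt)_A − Σ(ρt)_B) / ρ_m.
Σt_A = 26.04 km; Σt_B = 36.51 km; Σ(ρt)_A = 73715.52; Σ(ρt)_B = 102012.35 (in km·kg m⁻³).
e = (26.04 − 36.51) − (73715.52 − 102012.35) / 3347 = −2.02 km.

−2.02 km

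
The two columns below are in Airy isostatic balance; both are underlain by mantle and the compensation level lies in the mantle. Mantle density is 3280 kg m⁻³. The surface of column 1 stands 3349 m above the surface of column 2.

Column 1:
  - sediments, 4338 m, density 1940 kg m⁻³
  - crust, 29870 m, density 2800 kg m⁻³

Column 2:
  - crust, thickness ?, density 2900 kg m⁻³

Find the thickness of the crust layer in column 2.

Take the compensation level at the base of the deeper column (depth z_c below the surface of column 1) and equate Σ ρ_i t_i down to z_c; mantle fills any gap and the z_c terms cancel.
Column 1: 4338×1940 + 29870×2800 + (z_c − 34208)×3280
Column 2: 3349×0 + x×2900 + (z_c − 3349 − 0 − x)×3280
The z_c×3280 term appears on both sides and cancels. Collect the known terms of each column as K = Σ(ρt)_known − 3280 × (depth of known layers): K_1 = 92051720 − 3280×34208 = −20150520; K_2 = 0 − 3280×(3349 + 0) = −10984720.
Balance: K_1 = K_2 − x×(3280 − 2900), so x = (K_2 − K_1)/(3280 − 2900) = 9165800/380 = 24100 m.

24100 m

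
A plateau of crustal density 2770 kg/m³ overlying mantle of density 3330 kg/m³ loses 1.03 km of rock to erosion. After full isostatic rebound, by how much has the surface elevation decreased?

0.173 km

Rebound u = e ρ_c/ρ_m = 1.03 km × 2770/3330 = 0.8568 km.
Net surface drop = e − u = 1.03 km − 0.8568 km = e (ρ_m − ρ_c)/ρ_m = 0.173 km.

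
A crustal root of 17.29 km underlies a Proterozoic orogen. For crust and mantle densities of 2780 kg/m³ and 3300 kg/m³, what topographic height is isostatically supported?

3.23 km

Equating mass per unit area of the two columns: ρ_c h = (ρ_m − ρ_c) r.
h = r (ρ_m − ρ_c) / ρ_c = 17.29 km × (3300 − 2780) / 2780 = 3.23 km.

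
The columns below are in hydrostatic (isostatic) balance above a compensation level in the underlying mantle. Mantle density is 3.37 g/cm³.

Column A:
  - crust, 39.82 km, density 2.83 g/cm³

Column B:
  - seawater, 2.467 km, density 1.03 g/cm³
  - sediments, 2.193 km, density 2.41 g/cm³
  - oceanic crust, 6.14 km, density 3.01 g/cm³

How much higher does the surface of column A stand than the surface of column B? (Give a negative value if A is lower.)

For any compensation level in the mantle, the mantle terms cancel and isostasy reduces to e = (Σt_A − Σt_B) − (Σ(ρt)_A − Σ(ρt)_B) / ρ_m.
Σt_A = 39.82 km; Σt_B = 10.8 km; Σ(ρt)_A = 112.6906; Σ(ρt)_B = 26.30754 (in km·g/cm³).
e = (39.82 − 10.8) − (112.6906 − 26.30754) / 3.37 = 3.39 km.

3.39 km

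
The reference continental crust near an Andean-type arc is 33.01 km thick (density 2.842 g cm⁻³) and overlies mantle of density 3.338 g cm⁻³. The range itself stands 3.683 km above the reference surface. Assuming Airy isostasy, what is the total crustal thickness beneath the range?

Root depth r = h ρ_c / (ρ_m − ρ_c) = 3.683 km × 2.842 / 0.496 = 21.1 km.
Total thickness = T + h + r = 33.01 km + 3.683 km + 21.1 km = 57.8 km.

57.8 km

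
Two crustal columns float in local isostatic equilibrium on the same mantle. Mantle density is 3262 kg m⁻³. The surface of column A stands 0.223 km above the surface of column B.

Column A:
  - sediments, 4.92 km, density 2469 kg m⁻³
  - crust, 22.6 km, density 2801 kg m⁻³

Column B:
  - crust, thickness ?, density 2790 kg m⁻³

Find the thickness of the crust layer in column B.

Take the compensation level at the base of the deeper column (depth z_c below the surface of column A) and equate Σ ρ_i t_i down to z_c; mantle fills any gap and the z_c terms cancel.
Column A: 4.92×2469 + 22.6×2801 + (z_c − 27.52)×3262
Column B: 0.223×0 + x×2790 + (z_c − 0.223 − 0 − x)×3262
The z_c×3262 term appears on both sides and cancels. Collect the known terms of each column as K = Σ(ρt)_known − 3262 × (depth of known layers): K_A = 75450.08 − 3262×27.52 = −14320.16; K_B = 0 − 3262×(0.223 + 0) = −727.426.
Balance: K_A = K_B − x×(3262 − 2790), so x = (K_B − K_A)/(3262 − 2790) = 13592.7/472 = 28.8 km.

28.8 km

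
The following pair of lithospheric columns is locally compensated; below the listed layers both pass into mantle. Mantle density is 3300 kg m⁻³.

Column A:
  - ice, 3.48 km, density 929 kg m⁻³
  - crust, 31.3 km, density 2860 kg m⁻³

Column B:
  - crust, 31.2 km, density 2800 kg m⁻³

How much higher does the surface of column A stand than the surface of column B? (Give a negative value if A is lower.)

1.95 km

For any compensation level in the mantle, the mantle terms cancel and isostasy reduces to e = (Σt_A − Σt_B) − (Σ(ρt)_A − Σ(ρt)_B) / ρ_m.
Σt_A = 34.78 km; Σt_B = 31.2 km; Σ(ρt)_A = 92750.92; Σ(ρt)_B = 87360 (in km·kg m⁻³).
e = (34.78 − 31.2) − (92750.92 − 87360) / 3300 = 1.95 km.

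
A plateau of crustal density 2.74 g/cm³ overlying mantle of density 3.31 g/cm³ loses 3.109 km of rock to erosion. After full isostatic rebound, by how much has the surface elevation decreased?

0.535 km

Rebound u = e ρ_c/ρ_m = 3.109 km × 2.74/3.31 = 2.574 km.
Net surface drop = e − u = 3.109 km − 2.574 km = e (ρ_m − ρ_c)/ρ_m = 0.535 km.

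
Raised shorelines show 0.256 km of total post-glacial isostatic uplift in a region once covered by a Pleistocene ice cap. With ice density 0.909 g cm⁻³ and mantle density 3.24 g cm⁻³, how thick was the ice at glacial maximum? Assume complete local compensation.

0.912 km

u = t ρ_ice/ρ_m → t = u ρ_m/ρ_ice = 0.256 km × 3.24/0.909 = 0.912 km.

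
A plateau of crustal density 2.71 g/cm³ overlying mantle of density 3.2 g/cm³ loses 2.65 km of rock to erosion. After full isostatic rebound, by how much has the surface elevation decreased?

0.406 km

Rebound u = e ρ_c/ρ_m = 2.65 km × 2.71/3.2 = 2.244 km.
Net surface drop = e − u = 2.65 km − 2.244 km = e (ρ_m − ρ_c)/ρ_m = 0.406 km.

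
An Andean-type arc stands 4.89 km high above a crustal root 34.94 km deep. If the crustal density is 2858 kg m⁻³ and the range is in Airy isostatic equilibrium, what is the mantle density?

Airy balance: ρ_c h = (ρ_m − ρ_c) r → ρ_m = ρ_c (1 + h/r).
ρ_m = 2858 × (1 + 4.89 km/34.94 km) = 3260 kg m⁻³.

3260 kg m⁻³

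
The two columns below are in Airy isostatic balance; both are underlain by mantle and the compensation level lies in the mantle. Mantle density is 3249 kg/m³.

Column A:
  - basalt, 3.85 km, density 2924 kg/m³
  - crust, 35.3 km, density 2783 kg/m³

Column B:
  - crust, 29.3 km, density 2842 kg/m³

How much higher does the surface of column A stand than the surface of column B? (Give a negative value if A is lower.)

For any compensation level in the mantle, the mantle terms cancel and isostasy reduces to e = (Σt_A − Σt_B) − (Σ(ρt)_A − Σ(ρt)_B) / ρ_m.
Σt_A = 39.15 km; Σt_B = 29.3 km; Σ(ρt)_A = 109497.3; Σ(ρt)_B = 83270.6 (in km·kg/m³).
e = (39.15 − 29.3) − (109497.3 − 83270.6) / 3249 = 1.78 km.

1.78 km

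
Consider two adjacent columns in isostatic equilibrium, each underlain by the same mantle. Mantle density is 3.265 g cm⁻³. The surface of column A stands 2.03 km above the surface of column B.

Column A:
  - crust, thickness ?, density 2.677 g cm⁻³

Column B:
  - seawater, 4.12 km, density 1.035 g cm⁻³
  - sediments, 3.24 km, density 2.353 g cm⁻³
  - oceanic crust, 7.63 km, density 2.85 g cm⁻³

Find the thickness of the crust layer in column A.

Take the compensation level at the base of the deeper column (depth z_c below the surface of column A) and equate Σ ρ_i t_i down to z_c; mantle fills any gap and the z_c terms cancel.
Column A: x×2.677 + (z_c − 0 − x)×3.265
Column B: 2.03×0 + 4.12×1.035 + 3.24×2.353 + 7.63×2.85 + (z_c − 2.03 − 14.99)×3.265
The z_c×3.265 term appears on both sides and cancels. Collect the known terms of each column as K = Σ(ρt)_known − 3.265 × (depth of known layers): K_A = 0 − 3.265×0 = 0; K_B = 33.63342 − 3.265×(2.03 + 14.99) = −21.93688.
Balance: K_A − x×(3.265 − 2.677) = K_B, so x = (K_A − K_B)/(3.265 − 2.677) = 21.9369/0.588 = 37.3 km.

37.3 km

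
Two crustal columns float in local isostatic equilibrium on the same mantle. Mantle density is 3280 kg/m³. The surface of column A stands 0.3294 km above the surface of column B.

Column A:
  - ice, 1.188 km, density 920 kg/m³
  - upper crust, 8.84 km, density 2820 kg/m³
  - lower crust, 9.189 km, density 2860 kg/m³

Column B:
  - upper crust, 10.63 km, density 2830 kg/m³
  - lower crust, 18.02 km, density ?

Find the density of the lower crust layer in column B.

3010 kg/m³

Take the compensation level at the base of the deeper column (depth z_c below the surface of column A) and equate Σ ρ_i t_i down to z_c; mantle fills any gap and the z_c terms cancel.
Column A: 1.188×920 + 8.84×2820 + 9.189×2860 + (z_c − 19.217)×3280
Column B: 0.3294×0 + 10.63×2830 + 18.02×ρ + (z_c − 0.3294 − 28.65)×3280
The z_c×3280 term appears on both sides and cancels. Collect the known terms of each column as K = Σ(ρt)_known − 3280 × (depth of known layers): K_A = 52302.3 − 3280×19.217 = −10729.46; K_B = 30082.9 − 3280×(0.3294 + 28.65) = −64969.532.
Balance: K_A = K_B + 18.02×ρ, so ρ = (K_A − K_B)/18.02 = 54240.1/18.02 = 3010 kg/m³.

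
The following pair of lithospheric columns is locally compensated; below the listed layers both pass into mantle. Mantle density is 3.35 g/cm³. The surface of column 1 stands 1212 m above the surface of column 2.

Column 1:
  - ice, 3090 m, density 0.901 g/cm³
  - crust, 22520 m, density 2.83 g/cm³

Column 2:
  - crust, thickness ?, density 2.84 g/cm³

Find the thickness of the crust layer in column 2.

29800 m

Take the compensation level at the base of the deeper column (depth z_c below the surface of column 1) and equate Σ ρ_i t_i down to z_c; mantle fills any gap and the z_c terms cancel.
Column 1: 3090×0.901 + 22520×2.83 + (z_c − 25610)×3.35
Column 2: 1212×0 + x×2.84 + (z_c − 1212 − 0 − x)×3.35
The z_c×3.35 term appears on both sides and cancels. Collect the known terms of each column as K = Σ(ρt)_known − 3.35 × (depth of known layers): K_1 = 66515.69 − 3.35×25610 = −19277.81; K_2 = 0 − 3.35×(1212 + 0) = −4060.2.
Balance: K_1 = K_2 − x×(3.35 − 2.84), so x = (K_2 − K_1)/(3.35 − 2.84) = 15217.6/0.51 = 29800 m.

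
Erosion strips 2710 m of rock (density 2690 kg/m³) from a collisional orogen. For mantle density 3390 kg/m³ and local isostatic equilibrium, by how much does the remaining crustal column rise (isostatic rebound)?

2150 m

Unloading: uplift u = e ρ_c/ρ_m = 2710 m × 2690/3390 = 2150 m.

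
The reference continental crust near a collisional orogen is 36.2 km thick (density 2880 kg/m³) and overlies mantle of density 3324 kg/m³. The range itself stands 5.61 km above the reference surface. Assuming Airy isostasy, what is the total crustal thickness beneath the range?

78.2 km

Root depth r = h ρ_c / (ρ_m − ρ_c) = 5.61 km × 2880 / 444 = 36.39 km.
Total thickness = T + h + r = 36.2 km + 5.61 km + 36.39 km = 78.2 km.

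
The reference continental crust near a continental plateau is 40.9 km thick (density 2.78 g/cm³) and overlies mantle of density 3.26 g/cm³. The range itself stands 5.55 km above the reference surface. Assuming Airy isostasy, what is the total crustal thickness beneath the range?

78.6 km

Root depth r = h ρ_c / (ρ_m − ρ_c) = 5.55 km × 2.78 / 0.48 = 32.14 km.
Total thickness = T + h + r = 40.9 km + 5.55 km + 32.14 km = 78.6 km.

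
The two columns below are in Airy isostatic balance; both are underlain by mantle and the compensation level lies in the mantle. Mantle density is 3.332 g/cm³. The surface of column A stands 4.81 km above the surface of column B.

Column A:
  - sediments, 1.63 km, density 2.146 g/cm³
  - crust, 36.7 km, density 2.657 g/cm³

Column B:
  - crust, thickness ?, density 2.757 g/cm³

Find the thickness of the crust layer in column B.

18.6 km

Take the compensation level at the base of the deeper column (depth z_c below the surface of column A) and equate Σ ρ_i t_i down to z_c; mantle fills any gap and the z_c terms cancel.
Column A: 1.63×2.146 + 36.7×2.657 + (z_c − 38.33)×3.332
Column B: 4.81×0 + x×2.757 + (z_c − 4.81 − 0 − x)×3.332
The z_c×3.332 term appears on both sides and cancels. Collect the known terms of each column as K = Σ(ρt)_known − 3.332 × (depth of known layers): K_A = 101.00988 − 3.332×38.33 = −26.70568; K_B = 0 − 3.332×(4.81 + 0) = −16.02692.
Balance: K_A = K_B − x×(3.332 − 2.757), so x = (K_B − K_A)/(3.332 − 2.757) = 10.6788/0.575 = 18.6 km.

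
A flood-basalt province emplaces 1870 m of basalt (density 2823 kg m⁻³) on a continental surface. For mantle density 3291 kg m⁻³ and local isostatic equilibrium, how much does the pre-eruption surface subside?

Subaerial loading: s = t ρ_load / ρ_m.
s = 1870 m × 2823/3291 = 1600 m.

1600 m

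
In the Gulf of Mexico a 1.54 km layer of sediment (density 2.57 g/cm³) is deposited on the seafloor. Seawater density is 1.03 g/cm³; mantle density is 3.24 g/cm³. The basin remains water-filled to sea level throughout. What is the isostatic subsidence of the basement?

1.07 km

Submarine loading: the sediment displaces seawater, and the subsidence is in turn flooded, so s (ρ_m − ρ_w) = t (ρ_sed − ρ_w).
s = 1.54 km × (2.57 − 1.03) / (3.24 − 1.03) = 1.07 km.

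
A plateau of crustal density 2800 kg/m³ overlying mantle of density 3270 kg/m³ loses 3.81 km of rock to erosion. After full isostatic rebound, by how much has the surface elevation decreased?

0.548 km

Rebound u = e ρ_c/ρ_m = 3.81 km × 2800/3270 = 3.262 km.
Net surface drop = e − u = 3.81 km − 3.262 km = e (ρ_m − ρ_c)/ρ_m = 0.548 km.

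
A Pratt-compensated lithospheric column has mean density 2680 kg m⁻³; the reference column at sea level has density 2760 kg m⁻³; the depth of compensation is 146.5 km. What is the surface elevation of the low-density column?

ρ_ref D = ρ (D + h) → h = D (ρ_ref − ρ)/ρ.
h = 146.5 km × (2760 − 2680)/2680 = 4.37 km.

4.37 km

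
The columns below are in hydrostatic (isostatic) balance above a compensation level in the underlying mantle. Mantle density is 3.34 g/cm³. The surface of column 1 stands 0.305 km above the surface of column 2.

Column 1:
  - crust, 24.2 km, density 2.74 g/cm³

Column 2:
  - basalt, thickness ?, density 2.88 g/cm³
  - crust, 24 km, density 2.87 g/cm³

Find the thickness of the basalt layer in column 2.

4.83 km

Take the compensation level at the base of the deeper column (depth z_c below the surface of column 1) and equate Σ ρ_i t_i down to z_c; mantle fills any gap and the z_c terms cancel.
Column 1: 24.2×2.74 + (z_c − 24.2)×3.34
Column 2: 0.305×0 + x×2.88 + 24×2.87 + (z_c − 0.305 − 24 − x)×3.34
The z_c×3.34 term appears on both sides and cancels. Collect the known terms of each column as K = Σ(ρt)_known − 3.34 × (depth of known layers): K_1 = 66.308 − 3.34×24.2 = −14.52; K_2 = 68.88 − 3.34×(0.305 + 24) = −12.2987.
Balance: K_1 = K_2 − x×(3.34 − 2.88), so x = (K_2 − K_1)/(3.34 − 2.88) = 2.2213/0.46 = 4.83 km.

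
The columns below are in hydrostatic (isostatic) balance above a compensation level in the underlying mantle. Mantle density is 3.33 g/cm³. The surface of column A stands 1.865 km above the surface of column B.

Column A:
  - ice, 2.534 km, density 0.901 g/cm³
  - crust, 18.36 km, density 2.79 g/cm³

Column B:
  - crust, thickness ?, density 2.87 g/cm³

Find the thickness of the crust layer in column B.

Take the compensation level at the base of the deeper column (depth z_c below the surface of column A) and equate Σ ρ_i t_i down to z_c; mantle fills any gap and the z_c terms cancel.
Column A: 2.534×0.901 + 18.36×2.79 + (z_c − 20.894)×3.33
Column B: 1.865×0 + x×2.87 + (z_c − 1.865 − 0 − x)×3.33
The z_c×3.33 term appears on both sides and cancels. Collect the known terms of each column as K = Σ(ρt)_known − 3.33 × (depth of known layers): K_A = 53.507534 − 3.33×20.894 = −16.069486; K_B = 0 − 3.33×(1.865 + 0) = −6.21045.
Balance: K_A = K_B − x×(3.33 − 2.87), so x = (K_B − K_A)/(3.33 − 2.87) = 9.85904/0.46 = 21.4 km.

21.4 km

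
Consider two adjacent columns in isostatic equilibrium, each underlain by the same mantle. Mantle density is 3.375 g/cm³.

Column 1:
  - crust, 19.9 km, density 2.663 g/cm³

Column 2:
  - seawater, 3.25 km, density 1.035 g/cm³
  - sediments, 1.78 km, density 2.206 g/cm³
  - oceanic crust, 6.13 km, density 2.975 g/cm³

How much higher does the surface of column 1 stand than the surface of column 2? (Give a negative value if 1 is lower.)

For any compensation level in the mantle, the mantle terms cancel and isostasy reduces to e = (Σt_1 − Σt_2) − (Σ(ρt)_1 − Σ(ρt)_2) / ρ_m.
Σt_1 = 19.9 km; Σt_2 = 11.16 km; Σ(ρt)_1 = 52.9937; Σ(ρt)_2 = 25.52718 (in km·g/cm³).
e = (19.9 − 11.16) − (52.9937 − 25.52718) / 3.375 = 0.602 km.

0.602 km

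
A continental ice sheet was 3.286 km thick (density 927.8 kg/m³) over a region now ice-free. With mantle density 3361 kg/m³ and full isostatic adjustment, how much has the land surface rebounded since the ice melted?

0.907 km

Removing the load lets mantle flow back in; uplift u satisfies ρ_ice t = ρ_m u.
u = t ρ_ice/ρ_m = 3.286 km × 927.8/3361 = 0.907 km.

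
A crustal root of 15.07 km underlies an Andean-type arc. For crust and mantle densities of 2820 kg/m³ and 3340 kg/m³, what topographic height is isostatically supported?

2.78 km

Equating mass per unit area of the two columns: ρ_c h = (ρ_m − ρ_c) r.
h = r (ρ_m − ρ_c) / ρ_c = 15.07 km × (3340 − 2820) / 2820 = 2.78 km.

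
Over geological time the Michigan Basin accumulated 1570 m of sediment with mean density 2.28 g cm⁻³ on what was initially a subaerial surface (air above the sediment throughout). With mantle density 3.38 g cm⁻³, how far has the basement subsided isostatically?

Subaerial load: s = t ρ_sed / ρ_m = 1570 m × 2.28/3.38 = 1060 m.

1060 m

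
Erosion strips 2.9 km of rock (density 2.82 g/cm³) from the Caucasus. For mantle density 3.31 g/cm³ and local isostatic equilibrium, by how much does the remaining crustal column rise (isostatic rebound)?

2.47 km

Unloading: uplift u = e ρ_c/ρ_m = 2.9 km × 2.82/3.31 = 2.47 km.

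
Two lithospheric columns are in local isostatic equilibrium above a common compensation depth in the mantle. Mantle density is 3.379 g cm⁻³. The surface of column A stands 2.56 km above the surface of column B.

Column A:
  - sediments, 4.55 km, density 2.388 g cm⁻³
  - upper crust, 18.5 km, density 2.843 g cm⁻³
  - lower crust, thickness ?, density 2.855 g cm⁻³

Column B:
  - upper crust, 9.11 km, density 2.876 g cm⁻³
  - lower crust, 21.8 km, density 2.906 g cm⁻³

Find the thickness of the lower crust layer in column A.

17.4 km

Take the compensation level at the base of the deeper column (depth z_c below the surface of column A) and equate Σ ρ_i t_i down to z_c; mantle fills any gap and the z_c terms cancel.
Column A: 4.55×2.388 + 18.5×2.843 + x×2.855 + (z_c − 23.05 − x)×3.379
Column B: 2.56×0 + 9.11×2.876 + 21.8×2.906 + (z_c − 2.56 − 30.91)×3.379
The z_c×3.379 term appears on both sides and cancels. Collect the known terms of each column as K = Σ(ρt)_known − 3.379 × (depth of known layers): K_A = 63.4609 − 3.379×23.05 = −14.42505; K_B = 89.55116 − 3.379×(2.56 + 30.91) = −23.54397.
Balance: K_A − x×(3.379 − 2.855) = K_B, so x = (K_A − K_B)/(3.379 − 2.855) = 9.11892/0.524 = 17.4 km.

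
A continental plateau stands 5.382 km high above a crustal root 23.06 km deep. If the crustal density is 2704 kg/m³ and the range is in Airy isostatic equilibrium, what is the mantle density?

Airy balance: ρ_c h = (ρ_m − ρ_c) r → ρ_m = ρ_c (1 + h/r).
ρ_m = 2704 × (1 + 5.382 km/23.06 km) = 3340 kg/m³.

3340 kg/m³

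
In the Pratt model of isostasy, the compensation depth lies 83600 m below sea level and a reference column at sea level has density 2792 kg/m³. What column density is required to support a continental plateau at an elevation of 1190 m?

2750 kg/m³

Pratt balance: ρ_ref D = ρ (D + h).
ρ = ρ_ref D/(D + h) = 2792 × 83600 m/(83600 m + 1190 m) = 2750 kg/m³.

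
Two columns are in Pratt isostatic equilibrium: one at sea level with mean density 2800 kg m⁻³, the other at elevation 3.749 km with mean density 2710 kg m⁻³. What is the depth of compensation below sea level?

113 km

ρ_ref D = ρ (D + h) → D (ρ_ref − ρ) = ρ h.
D = ρ h/(ρ_ref − ρ) = 2710 × 3.749 km/(2800 − 2710) = 113 km.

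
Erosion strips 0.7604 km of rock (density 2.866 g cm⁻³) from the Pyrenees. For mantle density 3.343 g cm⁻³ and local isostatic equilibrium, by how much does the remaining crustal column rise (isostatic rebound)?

Unloading: uplift u = e ρ_c/ρ_m = 0.7604 km × 2.866/3.343 = 0.652 km.

0.652 km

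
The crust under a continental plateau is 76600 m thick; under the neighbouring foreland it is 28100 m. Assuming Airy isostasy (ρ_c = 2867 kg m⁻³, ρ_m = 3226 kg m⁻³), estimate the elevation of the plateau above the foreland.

5400 m

Excess crust Δ = 76600 m − 28100 m = 48500 m, split between elevation h and root r with h + r = Δ.
Airy balance ρ_c h = (ρ_m − ρ_c) r gives r = h ρ_c/(ρ_m − ρ_c), so h (1 + ρ_c/(ρ_m − ρ_c)) = Δ, i.e. h = Δ (ρ_m − ρ_c)/ρ_m.
h = 48500 m × 359/3226 = 5400 m.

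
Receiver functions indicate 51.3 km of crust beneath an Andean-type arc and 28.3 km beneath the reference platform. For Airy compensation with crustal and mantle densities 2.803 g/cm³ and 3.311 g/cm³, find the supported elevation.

3.53 km

Excess crust Δ = 51.3 km − 28.3 km = 23 km, split between elevation h and root r with h + r = Δ.
Airy balance ρ_c h = (ρ_m − ρ_c) r gives r = h ρ_c/(ρ_m − ρ_c), so h (1 + ρ_c/(ρ_m − ρ_c)) = Δ, i.e. h = Δ (ρ_m − ρ_c)/ρ_m.
h = 23 km × 0.508/3.311 = 3.53 km.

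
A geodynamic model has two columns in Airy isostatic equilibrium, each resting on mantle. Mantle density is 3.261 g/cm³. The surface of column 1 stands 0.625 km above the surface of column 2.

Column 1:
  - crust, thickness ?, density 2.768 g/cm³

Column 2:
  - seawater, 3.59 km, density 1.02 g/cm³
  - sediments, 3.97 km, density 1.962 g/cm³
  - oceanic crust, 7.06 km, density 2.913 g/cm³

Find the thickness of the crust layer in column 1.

35.9 km

Take the compensation level at the base of the deeper column (depth z_c below the surface of column 1) and equate Σ ρ_i t_i down to z_c; mantle fills any gap and the z_c terms cancel.
Column 1: x×2.768 + (z_c − 0 − x)×3.261
Column 2: 0.625×0 + 3.59×1.02 + 3.97×1.962 + 7.06×2.913 + (z_c − 0.625 − 14.62)×3.261
The z_c×3.261 term appears on both sides and cancels. Collect the known terms of each column as K = Σ(ρt)_known − 3.261 × (depth of known layers): K_1 = 0 − 3.261×0 = 0; K_2 = 32.01672 − 3.261×(0.625 + 14.62) = −17.697225.
Balance: K_1 − x×(3.261 − 2.768) = K_2, so x = (K_1 − K_2)/(3.261 − 2.768) = 17.6972/0.493 = 35.9 km.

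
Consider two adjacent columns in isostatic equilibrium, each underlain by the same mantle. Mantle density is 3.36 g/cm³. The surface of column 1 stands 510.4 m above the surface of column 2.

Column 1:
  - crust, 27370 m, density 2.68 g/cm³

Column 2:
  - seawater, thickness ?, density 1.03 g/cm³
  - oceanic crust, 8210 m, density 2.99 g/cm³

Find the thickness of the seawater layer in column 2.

Take the compensation level at the base of the deeper column (depth z_c below the surface of column 1) and equate Σ ρ_i t_i down to z_c; mantle fills any gap and the z_c terms cancel.
Column 1: 27370×2.68 + (z_c − 27370)×3.36
Column 2: 510.4×0 + x×1.03 + 8210×2.99 + (z_c − 510.4 − 8210 − x)×3.36
The z_c×3.36 term appears on both sides and cancels. Collect the known terms of each column as K = Σ(ρt)_known − 3.36 × (depth of known layers): K_1 = 73351.6 − 3.36×27370 = −18611.6; K_2 = 24547.9 − 3.36×(510.4 + 8210) = −4752.644.
Balance: K_1 = K_2 − x×(3.36 − 1.03), so x = (K_2 − K_1)/(3.36 − 1.03) = 13859/2.33 = 5950 m.

5950 m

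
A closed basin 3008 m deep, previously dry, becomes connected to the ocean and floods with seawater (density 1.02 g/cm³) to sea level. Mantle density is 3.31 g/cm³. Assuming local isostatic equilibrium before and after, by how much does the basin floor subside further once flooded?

1340 m

After flooding the water column is d + s deep. Its weight must equal the weight of mantle displaced by the extra subsidence s: (d + s) ρ_w = s ρ_m.
s = d ρ_w / (ρ_m − ρ_w) = 3008 m × 1.02/(3.31 − 1.02) = 1340 m.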